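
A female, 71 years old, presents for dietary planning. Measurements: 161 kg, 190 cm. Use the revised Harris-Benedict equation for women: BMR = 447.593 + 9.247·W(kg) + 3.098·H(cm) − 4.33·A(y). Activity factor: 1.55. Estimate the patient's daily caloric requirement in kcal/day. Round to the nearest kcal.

3437 kcal/day

Harris-Benedict: BMR = 447.593 + 9.247(161) + 3.098(190) − 4.33(71) = 2217.55 kcal/day.
TEE = BMR × activity factor = 2217.55 × 1.55 = 3437.2025 kcal/day.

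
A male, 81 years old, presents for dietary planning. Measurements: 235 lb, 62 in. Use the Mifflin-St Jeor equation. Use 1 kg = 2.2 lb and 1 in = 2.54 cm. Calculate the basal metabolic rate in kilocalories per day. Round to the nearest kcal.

1652 kilocalories per day

Convert to metric: weight = 235 ÷ 2.2 = 106.8182 kg; height = 62 × 2.54 = 157.48 cm.
Mifflin-St Jeor (male): BMR = 10(106.8182) + 6.25(157.48) − 5(81) + 5 = 1068.1818 + 984.25 − 405 + 5 = 1652.4318 kcal/day.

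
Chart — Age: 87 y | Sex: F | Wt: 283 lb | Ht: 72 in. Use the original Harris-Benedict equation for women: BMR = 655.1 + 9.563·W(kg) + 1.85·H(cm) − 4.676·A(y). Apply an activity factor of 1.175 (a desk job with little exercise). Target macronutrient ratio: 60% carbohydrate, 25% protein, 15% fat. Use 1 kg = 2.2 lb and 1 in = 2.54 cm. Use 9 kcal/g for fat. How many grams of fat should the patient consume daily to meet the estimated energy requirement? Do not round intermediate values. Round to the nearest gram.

36 g/day

Convert to metric: weight = 283 ÷ 2.2 = 128.6364 kg; height = 72 × 2.54 = 182.88 cm.
Harris-Benedict: BMR = 655.1 + 9.563(128.6364) + 1.85(182.88) − 4.676(87) = 1816.7655 kcal/day.
TEE = 1816.7655 × 1.175 = 2134.6995 kcal/day.
Fat energy = 15% × 2134.6995 = 320.2049 kcal.
Fat = 320.2049 ÷ 9 kcal/g = 35.5783 g.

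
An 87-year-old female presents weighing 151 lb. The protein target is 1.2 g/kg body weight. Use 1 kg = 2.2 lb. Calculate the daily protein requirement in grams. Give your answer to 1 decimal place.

82.4 g/day

Weight in kg = 151 ÷ 2.2 = 68.6364 kg.
Protein = 1.2 g/kg × 68.6364 kg = 82.3636 g/day.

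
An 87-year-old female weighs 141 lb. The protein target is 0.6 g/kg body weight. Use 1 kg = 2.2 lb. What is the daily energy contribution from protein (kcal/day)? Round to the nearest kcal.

154 kcal/day

Weight in kg = 141 ÷ 2.2 = 64.0909 kg.
Protein = 0.6 g/kg × 64.0909 kg = 38.4545 g/day.
Protein energy = 38.4545 g × 4 kcal/g = 153.8182 kcal/day.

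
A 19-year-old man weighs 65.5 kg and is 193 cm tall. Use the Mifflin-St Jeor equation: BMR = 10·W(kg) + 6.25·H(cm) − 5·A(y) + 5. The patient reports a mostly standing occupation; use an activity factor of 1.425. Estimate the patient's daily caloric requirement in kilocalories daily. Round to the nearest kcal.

Mifflin-St Jeor (male): BMR = 10(65.5) + 6.25(193) − 5(19) + 5 = 655 + 1206.25 − 95 + 5 = 1771.25 kcal/day.
TEE = BMR × activity factor = 1771.25 × 1.425 = 2524.0313 kcal/day.

2524 kilocalories daily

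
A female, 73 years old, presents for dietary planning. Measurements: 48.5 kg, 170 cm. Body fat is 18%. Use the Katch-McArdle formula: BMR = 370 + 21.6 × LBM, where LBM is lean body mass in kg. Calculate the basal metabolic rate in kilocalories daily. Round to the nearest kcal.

LBM = 48.5 × (1 − 0.18) = 39.77 kg. Katch-McArdle: BMR = 370 + 21.6 × 39.77 = 1229.032 kcal/day.

1229 kilocalories daily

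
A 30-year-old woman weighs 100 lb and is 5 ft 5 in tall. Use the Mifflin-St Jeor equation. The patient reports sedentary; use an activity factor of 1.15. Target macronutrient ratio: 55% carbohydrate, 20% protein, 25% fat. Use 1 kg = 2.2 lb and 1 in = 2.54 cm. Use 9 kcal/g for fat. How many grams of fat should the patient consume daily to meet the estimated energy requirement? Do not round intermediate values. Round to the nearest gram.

38 g/day

Convert to metric: weight = 100 ÷ 2.2 = 45.4545 kg; height = (5×12 + 5) × 2.54 = 65 × 2.54 = 165.1 cm.
Mifflin-St Jeor (female): BMR = 10(45.4545) + 6.25(165.1) − 5(30) − 161 = 454.5455 + 1031.875 − 150 − 161 = 1175.4205 kcal/day.
TEE = 1175.4205 × 1.15 = 1351.7335 kcal/day.
Fat energy = 25% × 1351.7335 = 337.9334 kcal.
Fat = 337.9334 ÷ 9 kcal/g = 37.5482 g.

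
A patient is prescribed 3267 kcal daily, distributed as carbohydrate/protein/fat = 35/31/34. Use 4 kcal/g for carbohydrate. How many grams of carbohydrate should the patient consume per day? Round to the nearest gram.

Carbohydrate energy = 35% × 3267 = 1143.45 kcal.
At 4 kcal/g: 1143.45 ÷ 4 = 285.8625 g.

286 g/day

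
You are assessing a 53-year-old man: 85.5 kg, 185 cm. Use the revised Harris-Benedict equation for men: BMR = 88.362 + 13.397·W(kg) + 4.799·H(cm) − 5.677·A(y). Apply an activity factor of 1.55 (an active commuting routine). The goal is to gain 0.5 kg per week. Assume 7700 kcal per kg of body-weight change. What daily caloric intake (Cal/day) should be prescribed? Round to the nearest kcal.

Harris-Benedict: BMR = 88.362 + 13.397(85.5) + 4.799(185) − 5.677(53) = 1820.7395 kcal/day.
TEE = 1820.7395 × 1.55 = 2822.1462 kcal/day.
Required daily surplus = 0.5 × 7700 ÷ 7 = 550 kcal/day.
Target intake = 2822.1462 + 550 = 3372.1462 kcal/day.

3372 Cal/day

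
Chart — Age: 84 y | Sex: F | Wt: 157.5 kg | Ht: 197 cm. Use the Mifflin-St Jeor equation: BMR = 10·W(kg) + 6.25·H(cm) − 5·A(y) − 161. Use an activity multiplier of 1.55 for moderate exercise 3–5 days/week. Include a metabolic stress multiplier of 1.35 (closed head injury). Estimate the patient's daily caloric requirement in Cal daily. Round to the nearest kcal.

Mifflin-St Jeor (female): BMR = 10(157.5) + 6.25(197) − 5(84) − 161 = 1575 + 1231.25 − 420 − 161 = 2225.25 kcal/day.
TEE = BMR × activity factor = 2225.25 × 1.55 = 3449.1375 kcal/day.
Apply stress factor: 3449.1375 × 1.35 = 4656.3356 kcal/day.

4656 Cal daily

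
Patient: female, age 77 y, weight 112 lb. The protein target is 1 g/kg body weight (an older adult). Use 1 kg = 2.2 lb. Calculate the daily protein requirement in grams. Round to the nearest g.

51 g/day

Weight in kg = 112 ÷ 2.2 = 50.9091 kg.
Protein = 1 g/kg × 50.9091 kg = 50.9091 g/day.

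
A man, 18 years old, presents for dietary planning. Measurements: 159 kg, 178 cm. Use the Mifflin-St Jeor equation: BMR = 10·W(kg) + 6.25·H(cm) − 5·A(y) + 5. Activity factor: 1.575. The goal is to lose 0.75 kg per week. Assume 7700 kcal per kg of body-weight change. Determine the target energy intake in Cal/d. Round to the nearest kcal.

Mifflin-St Jeor (male): BMR = 10(159) + 6.25(178) − 5(18) + 5 = 1590 + 1112.5 − 90 + 5 = 2617.5 kcal/day.
TEE = 2617.5 × 1.575 = 4122.5625 kcal/day.
Required daily deficit = 0.75 × 7700 ÷ 7 = 825 kcal/day.
Target intake = 4122.5625 − 825 = 3297.5625 kcal/day.

3298 Cal/d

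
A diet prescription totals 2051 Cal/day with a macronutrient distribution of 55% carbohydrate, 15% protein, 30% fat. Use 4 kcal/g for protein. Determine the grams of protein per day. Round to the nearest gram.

77 g/day

Protein energy = 15% × 2051 = 307.65 kcal.
At 4 kcal/g: 307.65 ÷ 4 = 76.9125 g.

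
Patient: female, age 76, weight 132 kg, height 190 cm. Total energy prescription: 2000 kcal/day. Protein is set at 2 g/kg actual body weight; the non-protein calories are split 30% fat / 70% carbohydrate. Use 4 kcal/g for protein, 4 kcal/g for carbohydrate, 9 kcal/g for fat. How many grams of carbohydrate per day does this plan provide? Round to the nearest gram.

165 g/day

Protein = 2 × 132 = 264 g → 264 × 4 = 1056 kcal.
Non-protein calories = 2000 − 1056 = 944 kcal.
Fat: 30% × 944 = 283.2 kcal; carbohydrate: 660.8 kcal.
Carbohydrate: 660.8 kcal ÷ 4 kcal/g = 165.2 g.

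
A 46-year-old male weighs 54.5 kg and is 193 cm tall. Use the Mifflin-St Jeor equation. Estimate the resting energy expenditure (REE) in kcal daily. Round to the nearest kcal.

1526 kcal daily

Mifflin-St Jeor (male): BMR = 10(54.5) + 6.25(193) − 5(46) + 5 = 545 + 1206.25 − 230 + 5 = 1526.25 kcal/day.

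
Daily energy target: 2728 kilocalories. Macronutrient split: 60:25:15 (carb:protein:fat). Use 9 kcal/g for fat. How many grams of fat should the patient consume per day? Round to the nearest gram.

45 g/day

Fat energy = 15% × 2728 = 409.2 kcal.
At 9 kcal/g: 409.2 ÷ 9 = 45.4667 g.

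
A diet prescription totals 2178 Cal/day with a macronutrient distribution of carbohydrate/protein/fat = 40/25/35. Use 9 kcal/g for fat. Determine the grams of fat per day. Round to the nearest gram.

85 g/day

Fat energy = 35% × 2178 = 762.3 kcal.
At 9 kcal/g: 762.3 ÷ 9 = 84.7 g.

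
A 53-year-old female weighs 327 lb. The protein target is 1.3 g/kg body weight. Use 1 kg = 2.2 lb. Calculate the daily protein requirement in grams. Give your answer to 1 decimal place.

193.2 g/day

Weight in kg = 327 ÷ 2.2 = 148.6364 kg.
Protein = 1.3 g/kg × 148.6364 kg = 193.2273 g/day.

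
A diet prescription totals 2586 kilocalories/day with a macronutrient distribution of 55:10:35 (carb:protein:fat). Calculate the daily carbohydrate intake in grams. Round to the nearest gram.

Carbohydrate energy = 55% × 2586 = 1422.3 kcal.
At 4 kcal/g: 1422.3 ÷ 4 = 355.575 g.

356 g/day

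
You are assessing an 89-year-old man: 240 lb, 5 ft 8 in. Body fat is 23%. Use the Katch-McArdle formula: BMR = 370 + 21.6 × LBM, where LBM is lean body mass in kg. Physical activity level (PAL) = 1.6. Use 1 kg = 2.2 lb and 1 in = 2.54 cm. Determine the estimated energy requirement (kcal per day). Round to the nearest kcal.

Convert to metric: weight = 240 ÷ 2.2 = 109.0909 kg; height = (5×12 + 8) × 2.54 = 68 × 2.54 = 172.72 cm.
LBM = 109.0909 × (1 − 0.23) = 84 kg. Katch-McArdle: BMR = 370 + 21.6 × 84 = 2184.4 kcal/day.
TEE = BMR × activity factor = 2184.4 × 1.6 = 3495.04 kcal/day.

3495 kcal per day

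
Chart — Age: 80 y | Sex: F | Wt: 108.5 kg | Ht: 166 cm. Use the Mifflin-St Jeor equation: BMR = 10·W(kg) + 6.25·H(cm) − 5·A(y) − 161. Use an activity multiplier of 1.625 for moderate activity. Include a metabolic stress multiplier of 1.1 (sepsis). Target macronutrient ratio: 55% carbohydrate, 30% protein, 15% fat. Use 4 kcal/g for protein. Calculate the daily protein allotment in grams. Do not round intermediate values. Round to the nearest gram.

Mifflin-St Jeor (female): BMR = 10(108.5) + 6.25(166) − 5(80) − 161 = 1085 + 1037.5 − 400 − 161 = 1561.5 kcal/day.
TEE = 1561.5 × 1.625 = 2537.4375 kcal/day.
With stress factor 1.1: 2537.4375 × 1.1 = 2791.1813 kcal/day.
Protein energy = 30% × 2791.1813 = 837.3544 kcal.
Protein = 837.3544 ÷ 4 kcal/g = 209.3386 g.

209 g/day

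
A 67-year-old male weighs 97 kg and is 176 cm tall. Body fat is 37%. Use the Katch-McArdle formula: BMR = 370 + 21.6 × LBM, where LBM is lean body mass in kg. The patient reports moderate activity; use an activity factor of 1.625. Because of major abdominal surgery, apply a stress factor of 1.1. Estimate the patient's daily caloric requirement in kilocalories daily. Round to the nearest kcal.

LBM = 97 × (1 − 0.37) = 61.11 kg. Katch-McArdle: BMR = 370 + 21.6 × 61.11 = 1689.976 kcal/day.
TEE = BMR × activity factor = 1689.976 × 1.625 = 2746.211 kcal/day.
Apply stress factor: 2746.211 × 1.1 = 3020.8321 kcal/day.

3021 kilocalories daily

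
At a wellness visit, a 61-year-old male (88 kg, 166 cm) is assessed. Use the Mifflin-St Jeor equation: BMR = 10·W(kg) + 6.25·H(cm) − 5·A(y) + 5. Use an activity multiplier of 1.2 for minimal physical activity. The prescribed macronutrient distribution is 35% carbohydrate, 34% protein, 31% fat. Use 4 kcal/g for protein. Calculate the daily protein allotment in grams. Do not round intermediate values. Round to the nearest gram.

165 g/day

Mifflin-St Jeor (male): BMR = 10(88) + 6.25(166) − 5(61) + 5 = 880 + 1037.5 − 305 + 5 = 1617.5 kcal/day.
TEE = 1617.5 × 1.2 = 1941 kcal/day.
Protein energy = 34% × 1941 = 659.94 kcal.
Protein = 659.94 ÷ 4 kcal/g = 164.985 g.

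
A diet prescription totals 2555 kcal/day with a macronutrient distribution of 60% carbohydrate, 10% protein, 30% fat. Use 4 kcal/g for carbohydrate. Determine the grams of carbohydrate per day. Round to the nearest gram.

Carbohydrate energy = 60% × 2555 = 1533 kcal.
At 4 kcal/g: 1533 ÷ 4 = 383.25 g.

383 g/day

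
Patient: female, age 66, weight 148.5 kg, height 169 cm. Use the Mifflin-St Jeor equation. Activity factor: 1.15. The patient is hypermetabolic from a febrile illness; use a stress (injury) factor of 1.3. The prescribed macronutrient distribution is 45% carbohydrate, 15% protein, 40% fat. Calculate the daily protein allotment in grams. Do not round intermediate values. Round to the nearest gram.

Mifflin-St Jeor (female): BMR = 10(148.5) + 6.25(169) − 5(66) − 161 = 1485 + 1056.25 − 330 − 161 = 2050.25 kcal/day.
TEE = 2050.25 × 1.15 = 2357.7875 kcal/day.
With stress factor 1.3: 2357.7875 × 1.3 = 3065.1238 kcal/day.
Protein energy = 15% × 3065.1238 = 459.7686 kcal.
Protein = 459.7686 ÷ 4 kcal/g = 114.9421 g.

115 g/day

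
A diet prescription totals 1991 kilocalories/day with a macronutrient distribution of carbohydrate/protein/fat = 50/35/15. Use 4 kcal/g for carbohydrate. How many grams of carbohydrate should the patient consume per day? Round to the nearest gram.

Carbohydrate energy = 50% × 1991 = 995.5 kcal.
At 4 kcal/g: 995.5 ÷ 4 = 248.875 g.

249 g/day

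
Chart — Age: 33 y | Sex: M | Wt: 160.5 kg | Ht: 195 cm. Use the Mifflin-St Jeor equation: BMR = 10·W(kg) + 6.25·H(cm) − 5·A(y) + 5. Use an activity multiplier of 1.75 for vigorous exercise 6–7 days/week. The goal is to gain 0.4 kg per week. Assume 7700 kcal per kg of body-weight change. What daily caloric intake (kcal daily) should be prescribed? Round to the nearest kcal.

5102 kcal daily

Mifflin-St Jeor (male): BMR = 10(160.5) + 6.25(195) − 5(33) + 5 = 1605 + 1218.75 − 165 + 5 = 2663.75 kcal/day.
TEE = 2663.75 × 1.75 = 4661.5625 kcal/day.
Required daily surplus = 0.4 × 7700 ÷ 7 = 440 kcal/day.
Target intake = 4661.5625 + 440 = 5101.5625 kcal/day.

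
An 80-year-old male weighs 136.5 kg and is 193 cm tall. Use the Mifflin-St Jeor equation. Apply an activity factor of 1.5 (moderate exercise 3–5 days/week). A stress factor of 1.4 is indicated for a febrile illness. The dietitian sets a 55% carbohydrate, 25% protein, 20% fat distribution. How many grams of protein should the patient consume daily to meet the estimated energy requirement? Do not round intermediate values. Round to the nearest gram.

Mifflin-St Jeor (male): BMR = 10(136.5) + 6.25(193) − 5(80) + 5 = 1365 + 1206.25 − 400 + 5 = 2176.25 kcal/day.
TEE = 2176.25 × 1.5 = 3264.375 kcal/day.
With stress factor 1.4: 3264.375 × 1.4 = 4570.125 kcal/day.
Protein energy = 25% × 4570.125 = 1142.5313 kcal.
Protein = 1142.5313 ÷ 4 kcal/g = 285.6328 g.

286 g/day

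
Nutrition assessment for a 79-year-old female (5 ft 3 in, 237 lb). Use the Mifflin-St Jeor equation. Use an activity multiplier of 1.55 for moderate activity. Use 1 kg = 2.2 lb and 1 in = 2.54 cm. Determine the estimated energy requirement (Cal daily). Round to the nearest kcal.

2358 Cal daily

Convert to metric: weight = 237 ÷ 2.2 = 107.7273 kg; height = (5×12 + 3) × 2.54 = 63 × 2.54 = 160.02 cm.
Mifflin-St Jeor (female): BMR = 10(107.7273) + 6.25(160.02) − 5(79) − 161 = 1077.2727 + 1000.125 − 395 − 161 = 1521.3977 kcal/day.
TEE = BMR × activity factor = 1521.3977 × 1.55 = 2358.1665 kcal/day.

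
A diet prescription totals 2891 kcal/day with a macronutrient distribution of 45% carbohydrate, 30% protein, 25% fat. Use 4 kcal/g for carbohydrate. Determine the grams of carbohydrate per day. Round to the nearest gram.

Carbohydrate energy = 45% × 2891 = 1300.95 kcal.
At 4 kcal/g: 1300.95 ÷ 4 = 325.2375 g.

325 g/day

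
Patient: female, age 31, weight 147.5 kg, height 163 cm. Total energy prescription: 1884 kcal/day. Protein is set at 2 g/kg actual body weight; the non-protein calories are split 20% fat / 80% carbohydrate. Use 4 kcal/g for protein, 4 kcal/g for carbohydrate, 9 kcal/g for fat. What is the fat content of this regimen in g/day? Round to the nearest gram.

16 g/day

Protein = 2 × 147.5 = 295 g → 295 × 4 = 1180 kcal.
Non-protein calories = 1884 − 1180 = 704 kcal.
Fat: 20% × 704 = 140.8 kcal; carbohydrate: 563.2 kcal.
Fat: 140.8 kcal ÷ 9 kcal/g = 15.6444 g.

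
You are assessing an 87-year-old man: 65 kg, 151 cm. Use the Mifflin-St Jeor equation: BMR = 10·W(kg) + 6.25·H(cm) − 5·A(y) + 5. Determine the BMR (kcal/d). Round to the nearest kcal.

1164 kcal/d

Mifflin-St Jeor (male): BMR = 10(65) + 6.25(151) − 5(87) + 5 = 650 + 943.75 − 435 + 5 = 1163.75 kcal/day.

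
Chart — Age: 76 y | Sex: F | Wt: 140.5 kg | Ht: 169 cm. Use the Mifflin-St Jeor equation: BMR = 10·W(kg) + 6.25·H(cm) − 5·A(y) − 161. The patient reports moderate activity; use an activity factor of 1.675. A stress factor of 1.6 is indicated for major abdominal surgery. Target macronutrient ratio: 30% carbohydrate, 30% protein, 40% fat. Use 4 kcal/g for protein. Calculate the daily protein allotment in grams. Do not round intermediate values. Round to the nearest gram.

386 g/day

Mifflin-St Jeor (female): BMR = 10(140.5) + 6.25(169) − 5(76) − 161 = 1405 + 1056.25 − 380 − 161 = 1920.25 kcal/day.
TEE = 1920.25 × 1.675 = 3216.4188 kcal/day.
With stress factor 1.6: 3216.4188 × 1.6 = 5146.27 kcal/day.
Protein energy = 30% × 5146.27 = 1543.881 kcal.
Protein = 1543.881 ÷ 4 kcal/g = 385.9703 g.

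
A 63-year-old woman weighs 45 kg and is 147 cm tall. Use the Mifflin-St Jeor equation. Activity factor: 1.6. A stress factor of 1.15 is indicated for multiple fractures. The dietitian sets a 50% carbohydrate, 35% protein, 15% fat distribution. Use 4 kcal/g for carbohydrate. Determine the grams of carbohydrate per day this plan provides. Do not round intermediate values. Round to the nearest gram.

Mifflin-St Jeor (female): BMR = 10(45) + 6.25(147) − 5(63) − 161 = 450 + 918.75 − 315 − 161 = 892.75 kcal/day.
TEE = 892.75 × 1.6 = 1428.4 kcal/day.
With stress factor 1.15: 1428.4 × 1.15 = 1642.66 kcal/day.
Carbohydrate energy = 50% × 1642.66 = 821.33 kcal.
Carbohydrate = 821.33 ÷ 4 kcal/g = 205.3325 g.

205 g/day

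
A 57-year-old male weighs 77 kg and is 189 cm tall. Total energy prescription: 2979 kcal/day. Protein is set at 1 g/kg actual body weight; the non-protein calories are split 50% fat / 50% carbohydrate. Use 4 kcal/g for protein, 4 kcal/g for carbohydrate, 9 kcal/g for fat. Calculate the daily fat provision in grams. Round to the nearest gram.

148 g/day

Protein = 1 × 77 = 77 g → 77 × 4 = 308 kcal.
Non-protein calories = 2979 − 308 = 2671 kcal.
Fat: 50% × 2671 = 1335.5 kcal; carbohydrate: 1335.5 kcal.
Fat: 1335.5 kcal ÷ 9 kcal/g = 148.3889 g.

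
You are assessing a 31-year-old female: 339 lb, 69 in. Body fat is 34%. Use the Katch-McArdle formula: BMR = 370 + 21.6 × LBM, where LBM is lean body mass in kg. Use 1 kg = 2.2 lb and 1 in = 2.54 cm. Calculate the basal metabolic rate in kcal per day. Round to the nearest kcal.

2567 kcal per day

Convert to metric: weight = 339 ÷ 2.2 = 154.0909 kg; height = 69 × 2.54 = 175.26 cm.
LBM = 154.0909 × (1 − 0.34) = 101.7 kg. Katch-McArdle: BMR = 370 + 21.6 × 101.7 = 2566.72 kcal/day.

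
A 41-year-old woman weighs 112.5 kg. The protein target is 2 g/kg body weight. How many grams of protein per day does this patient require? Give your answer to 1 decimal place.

225.0 g/day

Protein = 2 g/kg × 112.5 kg = 225 g/day.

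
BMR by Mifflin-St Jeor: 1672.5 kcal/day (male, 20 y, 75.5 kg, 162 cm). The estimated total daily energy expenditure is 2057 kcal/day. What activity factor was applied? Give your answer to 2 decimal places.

Activity factor = TEE ÷ BMR = 2057 ÷ 1672.5 = 1.23.

1.23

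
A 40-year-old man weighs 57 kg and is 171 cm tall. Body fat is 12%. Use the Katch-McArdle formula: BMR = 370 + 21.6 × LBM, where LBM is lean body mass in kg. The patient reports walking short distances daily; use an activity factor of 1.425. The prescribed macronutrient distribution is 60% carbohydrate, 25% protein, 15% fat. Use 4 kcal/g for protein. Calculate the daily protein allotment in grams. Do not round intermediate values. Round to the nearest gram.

129 g/day

LBM = 57 × (1 − 0.12) = 50.16 kg. Katch-McArdle: BMR = 370 + 21.6 × 50.16 = 1453.456 kcal/day.
TEE = 1453.456 × 1.425 = 2071.1748 kcal/day.
Protein energy = 25% × 2071.1748 = 517.7937 kcal.
Protein = 517.7937 ÷ 4 kcal/g = 129.4484 g.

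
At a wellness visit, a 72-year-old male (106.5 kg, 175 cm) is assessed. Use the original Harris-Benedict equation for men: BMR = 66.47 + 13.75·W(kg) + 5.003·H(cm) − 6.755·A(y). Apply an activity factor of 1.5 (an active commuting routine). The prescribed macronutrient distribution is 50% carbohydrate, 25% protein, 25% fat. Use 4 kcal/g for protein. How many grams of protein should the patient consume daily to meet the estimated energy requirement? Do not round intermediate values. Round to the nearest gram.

180 g/day

Harris-Benedict: BMR = 66.47 + 13.75(106.5) + 5.003(175) − 6.755(72) = 1920.01 kcal/day.
TEE = 1920.01 × 1.5 = 2880.015 kcal/day.
Protein energy = 25% × 2880.015 = 720.0038 kcal.
Protein = 720.0038 ÷ 4 kcal/g = 180.0009 g.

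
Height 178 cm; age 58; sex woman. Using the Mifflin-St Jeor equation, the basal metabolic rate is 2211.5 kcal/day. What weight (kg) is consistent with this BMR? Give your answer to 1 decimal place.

155.0 kg

2211.5 = 10·W + 6.25(178) − 5(58) − 161
10·W = 2211.5 − 661.5 = 1550, so W = 155 kg.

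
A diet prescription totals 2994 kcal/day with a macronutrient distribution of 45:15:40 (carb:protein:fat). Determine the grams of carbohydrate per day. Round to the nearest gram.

337 g/day

Carbohydrate energy = 45% × 2994 = 1347.3 kcal.
At 4 kcal/g: 1347.3 ÷ 4 = 336.825 g.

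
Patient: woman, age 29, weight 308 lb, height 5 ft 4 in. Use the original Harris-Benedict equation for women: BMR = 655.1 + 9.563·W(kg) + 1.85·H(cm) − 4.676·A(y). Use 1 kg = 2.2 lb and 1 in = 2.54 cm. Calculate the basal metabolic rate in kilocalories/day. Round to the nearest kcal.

2159 kilocalories/day

Convert to metric: weight = 308 ÷ 2.2 = 140 kg; height = (5×12 + 4) × 2.54 = 64 × 2.54 = 162.56 cm.
Harris-Benedict: BMR = 655.1 + 9.563(140) + 1.85(162.56) − 4.676(29) = 2159.052 kcal/day.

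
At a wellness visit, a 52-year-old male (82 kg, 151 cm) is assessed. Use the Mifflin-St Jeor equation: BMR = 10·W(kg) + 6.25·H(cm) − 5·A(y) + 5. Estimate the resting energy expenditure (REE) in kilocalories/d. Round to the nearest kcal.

1509 kilocalories/d

Mifflin-St Jeor (male): BMR = 10(82) + 6.25(151) − 5(52) + 5 = 820 + 943.75 − 260 + 5 = 1508.75 kcal/day.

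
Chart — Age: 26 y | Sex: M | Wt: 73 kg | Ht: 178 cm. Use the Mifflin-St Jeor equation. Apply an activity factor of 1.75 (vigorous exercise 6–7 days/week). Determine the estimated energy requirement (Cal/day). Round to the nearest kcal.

3006 Cal/day

Mifflin-St Jeor (male): BMR = 10(73) + 6.25(178) − 5(26) + 5 = 730 + 1112.5 − 130 + 5 = 1717.5 kcal/day.
TEE = BMR × activity factor = 1717.5 × 1.75 = 3005.625 kcal/day.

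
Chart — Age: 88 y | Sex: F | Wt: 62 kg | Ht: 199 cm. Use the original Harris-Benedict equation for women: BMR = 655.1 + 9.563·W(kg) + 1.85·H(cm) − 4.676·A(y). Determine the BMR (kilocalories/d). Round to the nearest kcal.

Harris-Benedict: BMR = 655.1 + 9.563(62) + 1.85(199) − 4.676(88) = 1204.668 kcal/day.

1205 kilocalories/d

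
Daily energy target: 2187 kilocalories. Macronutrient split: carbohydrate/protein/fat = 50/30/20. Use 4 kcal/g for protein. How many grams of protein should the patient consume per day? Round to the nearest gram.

164 g/day

Protein energy = 30% × 2187 = 656.1 kcal.
At 4 kcal/g: 656.1 ÷ 4 = 164.025 g.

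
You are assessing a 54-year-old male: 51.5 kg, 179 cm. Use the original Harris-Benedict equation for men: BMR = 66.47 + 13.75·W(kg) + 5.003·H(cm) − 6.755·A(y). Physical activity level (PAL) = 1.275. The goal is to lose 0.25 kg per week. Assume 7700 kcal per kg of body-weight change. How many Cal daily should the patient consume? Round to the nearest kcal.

1389 Cal daily

Harris-Benedict: BMR = 66.47 + 13.75(51.5) + 5.003(179) − 6.755(54) = 1305.362 kcal/day.
TEE = 1305.362 × 1.275 = 1664.3366 kcal/day.
Required daily deficit = 0.25 × 7700 ÷ 7 = 275 kcal/day.
Target intake = 1664.3366 − 275 = 1389.3366 kcal/day.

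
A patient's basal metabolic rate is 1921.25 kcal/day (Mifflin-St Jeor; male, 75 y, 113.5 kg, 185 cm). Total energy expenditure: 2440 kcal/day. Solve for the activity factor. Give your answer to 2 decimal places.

1.27

Activity factor = TEE ÷ BMR = 2440 ÷ 1921.25 = 1.27.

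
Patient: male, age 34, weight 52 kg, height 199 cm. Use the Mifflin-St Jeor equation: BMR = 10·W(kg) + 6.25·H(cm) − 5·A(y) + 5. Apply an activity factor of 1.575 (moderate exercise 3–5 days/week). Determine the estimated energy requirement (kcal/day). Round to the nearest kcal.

Mifflin-St Jeor (male): BMR = 10(52) + 6.25(199) − 5(34) + 5 = 520 + 1243.75 − 170 + 5 = 1598.75 kcal/day.
TEE = BMR × activity factor = 1598.75 × 1.575 = 2518.0313 kcal/day.

2518 kcal/day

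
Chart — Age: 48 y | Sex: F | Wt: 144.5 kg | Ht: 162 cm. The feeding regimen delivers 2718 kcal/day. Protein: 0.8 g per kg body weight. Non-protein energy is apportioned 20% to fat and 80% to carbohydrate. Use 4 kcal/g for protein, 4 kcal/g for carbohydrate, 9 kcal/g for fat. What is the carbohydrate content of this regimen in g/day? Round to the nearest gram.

451 g/day

Protein = 0.8 × 144.5 = 115.6 g → 115.6 × 4 = 462.4 kcal.
Non-protein calories = 2718 − 462.4 = 2255.6 kcal.
Fat: 20% × 2255.6 = 451.12 kcal; carbohydrate: 1804.48 kcal.
Carbohydrate: 1804.48 kcal ÷ 4 kcal/g = 451.12 g.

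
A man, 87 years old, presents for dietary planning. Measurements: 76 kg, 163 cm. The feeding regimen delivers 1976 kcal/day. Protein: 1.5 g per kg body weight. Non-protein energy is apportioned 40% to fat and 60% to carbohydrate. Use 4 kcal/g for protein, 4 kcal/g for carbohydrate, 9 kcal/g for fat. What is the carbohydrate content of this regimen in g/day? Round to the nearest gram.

Protein = 1.5 × 76 = 114 g → 114 × 4 = 456 kcal.
Non-protein calories = 1976 − 456 = 1520 kcal.
Fat: 40% × 1520 = 608 kcal; carbohydrate: 912 kcal.
Carbohydrate: 912 kcal ÷ 4 kcal/g = 228 g.

228 g/day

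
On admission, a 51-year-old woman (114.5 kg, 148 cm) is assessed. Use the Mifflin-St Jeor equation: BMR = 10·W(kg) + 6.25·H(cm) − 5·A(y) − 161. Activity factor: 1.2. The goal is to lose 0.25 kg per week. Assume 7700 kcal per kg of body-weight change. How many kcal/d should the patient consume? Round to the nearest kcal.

Mifflin-St Jeor (female): BMR = 10(114.5) + 6.25(148) − 5(51) − 161 = 1145 + 925 − 255 − 161 = 1654 kcal/day.
TEE = 1654 × 1.2 = 1984.8 kcal/day.
Required daily deficit = 0.25 × 7700 ÷ 7 = 275 kcal/day.
Target intake = 1984.8 − 275 = 1709.8 kcal/day.

1710 kcal/d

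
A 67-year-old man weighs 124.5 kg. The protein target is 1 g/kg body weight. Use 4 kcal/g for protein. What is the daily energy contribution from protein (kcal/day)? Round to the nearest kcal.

498 kcal/day

Protein = 1 g/kg × 124.5 kg = 124.5 g/day.
Protein energy = 124.5 g × 4 kcal/g = 498 kcal/day.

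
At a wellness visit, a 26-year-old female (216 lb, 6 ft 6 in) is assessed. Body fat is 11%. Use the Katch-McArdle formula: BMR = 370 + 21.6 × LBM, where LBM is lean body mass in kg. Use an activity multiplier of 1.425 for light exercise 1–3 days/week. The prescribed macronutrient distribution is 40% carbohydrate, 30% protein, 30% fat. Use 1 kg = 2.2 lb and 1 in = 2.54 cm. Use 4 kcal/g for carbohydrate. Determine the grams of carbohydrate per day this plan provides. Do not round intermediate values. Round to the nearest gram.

Convert to metric: weight = 216 ÷ 2.2 = 98.1818 kg; height = (6×12 + 6) × 2.54 = 78 × 2.54 = 198.12 cm.
LBM = 98.1818 × (1 − 0.11) = 87.3818 kg. Katch-McArdle: BMR = 370 + 21.6 × 87.3818 = 2257.4473 kcal/day.
TEE = 2257.4473 × 1.425 = 3216.8624 kcal/day.
Carbohydrate energy = 40% × 3216.8624 = 1286.7449 kcal.
Carbohydrate = 1286.7449 ÷ 4 kcal/g = 321.6862 g.

322 g/day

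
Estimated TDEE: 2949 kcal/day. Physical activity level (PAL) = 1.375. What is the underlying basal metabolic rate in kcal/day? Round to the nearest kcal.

2145 kcal/day

BMR = TEE ÷ activity factor = 2949 ÷ 1.375 = 2144.7273 kcal/day.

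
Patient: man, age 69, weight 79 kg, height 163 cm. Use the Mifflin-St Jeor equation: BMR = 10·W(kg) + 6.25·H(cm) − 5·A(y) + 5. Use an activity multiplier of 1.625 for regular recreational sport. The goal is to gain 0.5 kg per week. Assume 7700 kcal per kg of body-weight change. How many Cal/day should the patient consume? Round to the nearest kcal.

2937 Cal/day

Mifflin-St Jeor (male): BMR = 10(79) + 6.25(163) − 5(69) + 5 = 790 + 1018.75 − 345 + 5 = 1468.75 kcal/day.
TEE = 1468.75 × 1.625 = 2386.7188 kcal/day.
Required daily surplus = 0.5 × 7700 ÷ 7 = 550 kcal/day.
Target intake = 2386.7188 + 550 = 2936.7188 kcal/day.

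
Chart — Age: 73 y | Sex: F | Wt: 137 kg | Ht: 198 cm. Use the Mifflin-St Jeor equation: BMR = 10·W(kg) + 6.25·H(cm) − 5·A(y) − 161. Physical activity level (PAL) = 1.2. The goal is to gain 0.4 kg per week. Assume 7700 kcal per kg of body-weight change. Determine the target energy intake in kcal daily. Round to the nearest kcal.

Mifflin-St Jeor (female): BMR = 10(137) + 6.25(198) − 5(73) − 161 = 1370 + 1237.5 − 365 − 161 = 2081.5 kcal/day.
TEE = 2081.5 × 1.2 = 2497.8 kcal/day.
Required daily surplus = 0.4 × 7700 ÷ 7 = 440 kcal/day.
Target intake = 2497.8 + 440 = 2937.8 kcal/day.

2938 kcal daily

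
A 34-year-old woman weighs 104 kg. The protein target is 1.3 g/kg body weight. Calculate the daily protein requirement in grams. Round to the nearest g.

135 g/day

Protein = 1.3 g/kg × 104 kg = 135.2 g/day.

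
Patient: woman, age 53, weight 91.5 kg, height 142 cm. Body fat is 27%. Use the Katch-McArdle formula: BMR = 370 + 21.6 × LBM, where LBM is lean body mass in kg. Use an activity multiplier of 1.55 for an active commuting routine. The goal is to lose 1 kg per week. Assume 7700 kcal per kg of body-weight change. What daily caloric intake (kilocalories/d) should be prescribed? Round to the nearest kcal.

LBM = 91.5 × (1 − 0.27) = 66.795 kg. Katch-McArdle: BMR = 370 + 21.6 × 66.795 = 1812.772 kcal/day.
TEE = 1812.772 × 1.55 = 2809.7966 kcal/day.
Required daily deficit = 1 × 7700 ÷ 7 = 1100 kcal/day.
Target intake = 2809.7966 − 1100 = 1709.7966 kcal/day.

1710 kilocalories/d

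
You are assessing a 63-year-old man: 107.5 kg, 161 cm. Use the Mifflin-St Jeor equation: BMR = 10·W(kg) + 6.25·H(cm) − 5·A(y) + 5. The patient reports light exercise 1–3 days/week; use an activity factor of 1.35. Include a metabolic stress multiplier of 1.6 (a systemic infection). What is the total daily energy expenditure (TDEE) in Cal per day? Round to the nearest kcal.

Mifflin-St Jeor (male): BMR = 10(107.5) + 6.25(161) − 5(63) + 5 = 1075 + 1006.25 − 315 + 5 = 1771.25 kcal/day.
TEE = BMR × activity factor = 1771.25 × 1.35 = 2391.1875 kcal/day.
Apply stress factor: 2391.1875 × 1.6 = 3825.9 kcal/day.

3826 Cal per day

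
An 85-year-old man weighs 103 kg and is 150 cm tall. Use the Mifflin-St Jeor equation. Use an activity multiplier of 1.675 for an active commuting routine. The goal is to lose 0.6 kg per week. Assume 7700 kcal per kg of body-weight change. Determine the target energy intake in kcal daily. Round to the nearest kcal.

1932 kcal daily

Mifflin-St Jeor (male): BMR = 10(103) + 6.25(150) − 5(85) + 5 = 1030 + 937.5 − 425 + 5 = 1547.5 kcal/day.
TEE = 1547.5 × 1.675 = 2592.0625 kcal/day.
Required daily deficit = 0.6 × 7700 ÷ 7 = 660 kcal/day.
Target intake = 2592.0625 − 660 = 1932.0625 kcal/day.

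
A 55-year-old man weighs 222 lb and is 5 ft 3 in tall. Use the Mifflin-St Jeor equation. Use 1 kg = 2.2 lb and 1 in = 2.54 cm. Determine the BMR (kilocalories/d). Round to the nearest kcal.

Convert to metric: weight = 222 ÷ 2.2 = 100.9091 kg; height = (5×12 + 3) × 2.54 = 63 × 2.54 = 160.02 cm.
Mifflin-St Jeor (male): BMR = 10(100.9091) + 6.25(160.02) − 5(55) + 5 = 1009.0909 + 1000.125 − 275 + 5 = 1739.2159 kcal/day.

1739 kilocalories/d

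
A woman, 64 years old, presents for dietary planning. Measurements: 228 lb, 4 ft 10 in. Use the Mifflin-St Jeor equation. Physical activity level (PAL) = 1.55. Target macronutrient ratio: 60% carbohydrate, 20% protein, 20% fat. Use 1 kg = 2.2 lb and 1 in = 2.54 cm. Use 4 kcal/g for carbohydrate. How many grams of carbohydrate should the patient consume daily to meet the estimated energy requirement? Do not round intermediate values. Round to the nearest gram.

343 g/day

Convert to metric: weight = 228 ÷ 2.2 = 103.6364 kg; height = (4×12 + 10) × 2.54 = 58 × 2.54 = 147.32 cm.
Mifflin-St Jeor (female): BMR = 10(103.6364) + 6.25(147.32) − 5(64) − 161 = 1036.3636 + 920.75 − 320 − 161 = 1476.1136 kcal/day.
TEE = 1476.1136 × 1.55 = 2287.9761 kcal/day.
Carbohydrate energy = 60% × 2287.9761 = 1372.7857 kcal.
Carbohydrate = 1372.7857 ÷ 4 kcal/g = 343.1964 g.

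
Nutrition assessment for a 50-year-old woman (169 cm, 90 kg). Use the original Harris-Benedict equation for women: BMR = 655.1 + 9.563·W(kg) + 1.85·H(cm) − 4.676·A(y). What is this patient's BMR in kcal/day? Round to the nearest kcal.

Harris-Benedict: BMR = 655.1 + 9.563(90) + 1.85(169) − 4.676(50) = 1594.62 kcal/day.

1595 kcal/day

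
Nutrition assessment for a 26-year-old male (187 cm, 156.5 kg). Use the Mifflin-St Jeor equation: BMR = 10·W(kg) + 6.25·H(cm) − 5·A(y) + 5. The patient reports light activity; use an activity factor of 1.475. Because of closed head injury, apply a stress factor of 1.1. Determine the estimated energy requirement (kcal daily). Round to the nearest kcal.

Mifflin-St Jeor (male): BMR = 10(156.5) + 6.25(187) − 5(26) + 5 = 1565 + 1168.75 − 130 + 5 = 2608.75 kcal/day.
TEE = BMR × activity factor = 2608.75 × 1.475 = 3847.9063 kcal/day.
Apply stress factor: 3847.9063 × 1.1 = 4232.6969 kcal/day.

4233 kcal daily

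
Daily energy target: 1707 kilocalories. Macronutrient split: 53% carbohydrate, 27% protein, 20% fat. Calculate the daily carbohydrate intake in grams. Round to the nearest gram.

Carbohydrate energy = 53% × 1707 = 904.71 kcal.
At 4 kcal/g: 904.71 ÷ 4 = 226.1775 g.

226 g/day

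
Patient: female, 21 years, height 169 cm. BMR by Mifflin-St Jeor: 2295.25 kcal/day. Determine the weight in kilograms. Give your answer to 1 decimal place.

150.5 kg

2295.25 = 10·W + 6.25(169) − 5(21) − 161
10·W = 2295.25 − 790.25 = 1505, so W = 150.5 kg.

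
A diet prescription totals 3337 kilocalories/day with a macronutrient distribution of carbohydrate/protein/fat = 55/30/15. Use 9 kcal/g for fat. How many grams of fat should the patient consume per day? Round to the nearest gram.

Fat energy = 15% × 3337 = 500.55 kcal.
At 9 kcal/g: 500.55 ÷ 9 = 55.6167 g.

56 g/day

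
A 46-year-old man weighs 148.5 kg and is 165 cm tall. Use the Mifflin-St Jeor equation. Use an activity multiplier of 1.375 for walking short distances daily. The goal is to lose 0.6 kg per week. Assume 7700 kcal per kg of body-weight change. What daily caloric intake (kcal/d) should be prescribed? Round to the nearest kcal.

2490 kcal/d

Mifflin-St Jeor (male): BMR = 10(148.5) + 6.25(165) − 5(46) + 5 = 1485 + 1031.25 − 230 + 5 = 2291.25 kcal/day.
TEE = 2291.25 × 1.375 = 3150.4688 kcal/day.
Required daily deficit = 0.6 × 7700 ÷ 7 = 660 kcal/day.
Target intake = 3150.4688 − 660 = 2490.4688 kcal/day.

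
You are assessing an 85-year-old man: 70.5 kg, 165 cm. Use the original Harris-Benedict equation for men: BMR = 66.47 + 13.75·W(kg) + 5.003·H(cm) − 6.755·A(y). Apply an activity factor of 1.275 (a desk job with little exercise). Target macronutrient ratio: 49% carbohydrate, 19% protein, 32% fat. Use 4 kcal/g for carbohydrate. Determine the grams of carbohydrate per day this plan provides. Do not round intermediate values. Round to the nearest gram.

201 g/day

Harris-Benedict: BMR = 66.47 + 13.75(70.5) + 5.003(165) − 6.755(85) = 1287.165 kcal/day.
TEE = 1287.165 × 1.275 = 1641.1354 kcal/day.
Carbohydrate energy = 49% × 1641.1354 = 804.1563 kcal.
Carbohydrate = 804.1563 ÷ 4 kcal/g = 201.0391 g.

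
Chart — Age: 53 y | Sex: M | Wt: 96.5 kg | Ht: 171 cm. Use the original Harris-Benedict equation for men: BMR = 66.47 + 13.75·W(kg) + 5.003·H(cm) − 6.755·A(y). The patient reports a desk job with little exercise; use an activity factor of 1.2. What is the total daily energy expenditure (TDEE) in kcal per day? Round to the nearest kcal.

Harris-Benedict: BMR = 66.47 + 13.75(96.5) + 5.003(171) − 6.755(53) = 1890.843 kcal/day.
TEE = BMR × activity factor = 1890.843 × 1.2 = 2269.0116 kcal/day.

2269 kcal per day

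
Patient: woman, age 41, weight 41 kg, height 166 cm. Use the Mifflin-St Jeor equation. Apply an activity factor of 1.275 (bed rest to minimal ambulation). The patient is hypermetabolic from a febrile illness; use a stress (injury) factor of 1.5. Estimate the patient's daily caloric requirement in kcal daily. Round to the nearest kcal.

Mifflin-St Jeor (female): BMR = 10(41) + 6.25(166) − 5(41) − 161 = 410 + 1037.5 − 205 − 161 = 1081.5 kcal/day.
TEE = BMR × activity factor = 1081.5 × 1.275 = 1378.9125 kcal/day.
Apply stress factor: 1378.9125 × 1.5 = 2068.3688 kcal/day.

2068 kcal daily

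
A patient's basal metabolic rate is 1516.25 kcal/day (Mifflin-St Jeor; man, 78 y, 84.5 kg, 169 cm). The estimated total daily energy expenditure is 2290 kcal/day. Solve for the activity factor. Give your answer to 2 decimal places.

Activity factor = TEE ÷ BMR = 2290 ÷ 1516.25 = 1.51.

1.51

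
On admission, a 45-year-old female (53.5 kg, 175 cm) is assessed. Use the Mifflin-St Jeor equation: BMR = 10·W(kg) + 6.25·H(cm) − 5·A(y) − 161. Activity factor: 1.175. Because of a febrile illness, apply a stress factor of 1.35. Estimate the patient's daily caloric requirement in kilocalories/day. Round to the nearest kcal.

Mifflin-St Jeor (female): BMR = 10(53.5) + 6.25(175) − 5(45) − 161 = 535 + 1093.75 − 225 − 161 = 1242.75 kcal/day.
TEE = BMR × activity factor = 1242.75 × 1.175 = 1460.2313 kcal/day.
Apply stress factor: 1460.2313 × 1.35 = 1971.3122 kcal/day.

1971 kilocalories/day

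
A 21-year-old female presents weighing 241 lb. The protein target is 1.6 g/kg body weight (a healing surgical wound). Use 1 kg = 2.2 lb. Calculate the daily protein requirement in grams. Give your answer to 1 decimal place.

175.3 g/day

Weight in kg = 241 ÷ 2.2 = 109.5455 kg.
Protein = 1.6 g/kg × 109.5455 kg = 175.2727 g/day.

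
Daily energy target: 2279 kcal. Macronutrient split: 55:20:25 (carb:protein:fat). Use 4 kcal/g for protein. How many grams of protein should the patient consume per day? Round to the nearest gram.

Protein energy = 20% × 2279 = 455.8 kcal.
At 4 kcal/g: 455.8 ÷ 4 = 113.95 g.

114 g/day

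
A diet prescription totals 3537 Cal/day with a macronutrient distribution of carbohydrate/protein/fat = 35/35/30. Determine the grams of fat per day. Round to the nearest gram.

Fat energy = 30% × 3537 = 1061.1 kcal.
At 9 kcal/g: 1061.1 ÷ 9 = 117.9 g.

118 g/day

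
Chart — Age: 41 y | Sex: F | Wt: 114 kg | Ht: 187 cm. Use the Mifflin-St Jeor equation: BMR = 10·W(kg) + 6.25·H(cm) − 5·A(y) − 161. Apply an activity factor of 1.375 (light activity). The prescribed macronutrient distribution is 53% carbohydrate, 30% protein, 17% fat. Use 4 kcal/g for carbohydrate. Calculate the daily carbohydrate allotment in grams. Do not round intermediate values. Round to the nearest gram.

354 g/day

Mifflin-St Jeor (female): BMR = 10(114) + 6.25(187) − 5(41) − 161 = 1140 + 1168.75 − 205 − 161 = 1942.75 kcal/day.
TEE = 1942.75 × 1.375 = 2671.2813 kcal/day.
Carbohydrate energy = 53% × 2671.2813 = 1415.7791 kcal.
Carbohydrate = 1415.7791 ÷ 4 kcal/g = 353.9448 g.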